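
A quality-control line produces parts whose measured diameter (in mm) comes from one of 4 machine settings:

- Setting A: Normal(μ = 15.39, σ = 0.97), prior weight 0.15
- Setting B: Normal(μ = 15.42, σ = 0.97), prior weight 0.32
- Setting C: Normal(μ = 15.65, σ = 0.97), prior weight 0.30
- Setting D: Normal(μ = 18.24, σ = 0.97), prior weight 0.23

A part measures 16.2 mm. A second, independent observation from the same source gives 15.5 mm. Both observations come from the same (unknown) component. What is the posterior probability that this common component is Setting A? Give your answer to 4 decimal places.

0.1786

Posterior ∝ prior × likelihood, so P(k | x) ∝ P(Z=k) f_k(x); normalise over all components.
Since both observations come from the same component, the likelihood for component k is f_k(x₁)·f_k(x₂).
  p_A = [0.290215] × [0.408645] = 0.118595
  p_B = [0.297665] × [0.409884] = 0.122008
  p_C = [0.350207] × [0.406392] = 0.142322
  p_D = [0.0450502] × [0.00761174] = 0.00034291
Prior × likelihood for each component:
  P(Z=A)·p_A = 0.15 × 0.118595 = 0.0177892
  P(Z=B)·p_B = 0.32 × 0.122008 = 0.0390426
  P(Z=C)·p_C = 0.30 × 0.142322 = 0.0426965
  P(Z=D)·p_D = 0.23 × 0.00034291 = 7.88693e-05
Denominator: 0.0177892 + 0.0390426 + 0.0426965 + 7.88693e-05 = 0.0996072
Responsibility of Setting A: 0.0177892 / 0.0996072 ≈ 0.1786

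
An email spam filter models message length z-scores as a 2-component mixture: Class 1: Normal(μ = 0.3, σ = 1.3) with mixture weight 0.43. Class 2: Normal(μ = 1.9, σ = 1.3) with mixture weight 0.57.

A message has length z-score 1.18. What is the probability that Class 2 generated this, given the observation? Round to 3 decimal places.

Posterior ∝ prior × likelihood, so P(k | x) ∝ π_k f_k(x); normalise over all components.
Normal densities:
  p_1 = (1/(1.3·√(2π)))·exp(−(1.18−0.3)²/(2·1.3²)) = 0.306879·exp(-0.22911) = 0.244042
  p_2 = (1/(1.3·√(2π)))·exp(−(1.18−1.9)²/(2·1.3²)) = 0.306879·exp(-0.15337) = 0.263244
Unnormalised posteriors:
  π_1·p_1 = 0.43 × 0.244042 = 0.104938
  π_2·p_2 = 0.57 × 0.263244 = 0.150049
Marginal: 0.104938 + 0.150049 = 0.254987
Responsibility of Class 2: 0.150049 / 0.254987 ≈ 0.588

0.588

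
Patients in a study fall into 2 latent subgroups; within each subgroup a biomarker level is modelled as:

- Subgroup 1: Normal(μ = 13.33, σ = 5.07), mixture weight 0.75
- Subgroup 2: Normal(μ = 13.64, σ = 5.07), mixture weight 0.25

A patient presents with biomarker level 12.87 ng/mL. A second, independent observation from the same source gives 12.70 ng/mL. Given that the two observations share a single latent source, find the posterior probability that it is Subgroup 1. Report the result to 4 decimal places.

P(component k | x) = w_k·f_k(x) / marginal(x), where marginal(x) = Σ_j w_j·f_j(x).
Since both observations come from the same component, the likelihood for component k is f_k(x₁)·f_k(x₂).
  L_1 = [(1/(5.07·√(2π)))·exp(−(12.87−13.33)²/(2·5.07²)) = 0.078687·exp(-0.00412) = 0.0783636] × [0.0780817] = 0.00611877
  L_2 = [(1/(5.07·√(2π)))·exp(−(12.87−13.64)²/(2·5.07²)) = 0.078687·exp(-0.01153) = 0.0777846] × [0.077346] = 0.00601632
Weight by the priors:
  w_1·L_1 = 0.75 × 0.00611877 = 0.00458907
  w_2·L_2 = 0.25 × 0.00601632 = 0.00150408
Sum: 0.00458907 + 0.00150408 = 0.00609315
P(Subgroup 1 | x) ≈ 0.7532

0.7532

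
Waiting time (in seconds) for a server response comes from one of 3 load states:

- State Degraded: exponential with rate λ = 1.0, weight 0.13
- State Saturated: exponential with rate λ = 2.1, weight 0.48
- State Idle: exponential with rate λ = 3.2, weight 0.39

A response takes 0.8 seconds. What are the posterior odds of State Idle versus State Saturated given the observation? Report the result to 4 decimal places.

0.5135

Since P(k|x) ∝ π_k f_k(x), the posterior odds are π_i f_i(x) / (π_j f_j(x)).
Evaluate each component's likelihood at the observed value:
  f_Degraded = 1.0·e^(−1.0·0.8) = 1.0·e^(−0.8000) = 0.449329
  f_Saturated = 2.1·e^(−2.1·0.8) = 2.1·e^(−1.6800) = 0.391385
  f_Idle = 3.2·e^(−3.2·0.8) = 3.2·e^(−2.5600) = 0.247375
Posterior odds = (π_Idle·f_Idle) / (π_Saturated·f_Saturated) = (0.39·0.247375) / (0.48·0.391385) = 0.0964763 / 0.187865 ≈ 0.5135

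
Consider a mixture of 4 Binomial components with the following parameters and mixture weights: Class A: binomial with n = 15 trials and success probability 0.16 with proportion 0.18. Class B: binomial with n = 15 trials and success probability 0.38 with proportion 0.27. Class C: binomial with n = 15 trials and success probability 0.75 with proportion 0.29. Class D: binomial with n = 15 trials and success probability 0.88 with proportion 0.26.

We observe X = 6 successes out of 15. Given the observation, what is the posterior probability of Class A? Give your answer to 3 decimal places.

0.053

By Bayes' theorem, P(k | x) = π_k f_k(x) / Σ_j π_j f_j(x).
Component likelihoods at x = 6 successes out of 15:
  f_A = C(15,6)·0.16^6·0.84^9 = 5005·1.67772e-05·0.208216 = 0.0174839
  f_B = C(15,6)·0.38^6·0.62^9 = 5005·0.00301094·0.0135371 = 0.204
  f_C = C(15,6)·0.75^6·0.25^9 = 5005·0.177979·3.8147e-06 = 0.00339807
  f_D = C(15,6)·0.88^6·0.12^9 = 5005·0.464404·5.15978e-09 = 1.19931e-05
Multiply by the mixture weights:
  π_A·f_A = 0.18 × 0.0174839 = 0.0031471
  π_B·f_B = 0.27 × 0.204 = 0.0550801
  π_C·f_C = 0.29 × 0.00339807 = 0.000985439
  π_D·f_D = 0.26 × 1.19931e-05 = 3.11821e-06
Evidence: 0.0031471 + 0.0550801 + 0.000985439 + 3.11821e-06 = 0.0592157
P(Class A | 6 successes out of 15) ≈ 0.053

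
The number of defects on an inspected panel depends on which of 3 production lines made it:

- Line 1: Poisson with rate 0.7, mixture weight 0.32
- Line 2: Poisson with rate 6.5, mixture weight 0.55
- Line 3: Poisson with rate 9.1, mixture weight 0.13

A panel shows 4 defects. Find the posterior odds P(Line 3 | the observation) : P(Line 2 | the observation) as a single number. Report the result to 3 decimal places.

The posterior odds equal the prior odds times the likelihood ratio: (π_i/π_j)·(f_i(x)/f_j(x)).
Component likelihoods at x = 4 defects:
  f_1 = e^(−0.7)·0.7^4/4! = 0.00496792
  f_2 = e^(−6.5)·6.5^4/4! = 0.111822
  f_3 = e^(−9.1)·9.1^4/4! = 0.0319062
Posterior odds = (π_3·f_3) / (π_2·f_2) = (0.13·0.0319062) / (0.55·0.111822) = 0.0041478 / 0.0615022 ≈ 0.067

0.067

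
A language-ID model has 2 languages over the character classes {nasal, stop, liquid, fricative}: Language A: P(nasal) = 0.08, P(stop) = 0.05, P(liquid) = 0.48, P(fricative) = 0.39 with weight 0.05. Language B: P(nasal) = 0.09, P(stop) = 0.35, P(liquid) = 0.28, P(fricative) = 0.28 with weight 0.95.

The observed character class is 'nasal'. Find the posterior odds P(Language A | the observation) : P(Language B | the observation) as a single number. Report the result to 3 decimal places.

The posterior odds equal the prior odds times the likelihood ratio: (P(Z=i)/P(Z=j))·(f_i(x)/f_j(x)).
Evaluate each component's likelihood at the observed value:
  L_A = 0.08
  L_B = 0.09
Odds = (0.05/0.95) × (0.08/0.09) = 0.0526316 × 0.888889 ≈ 0.047

0.047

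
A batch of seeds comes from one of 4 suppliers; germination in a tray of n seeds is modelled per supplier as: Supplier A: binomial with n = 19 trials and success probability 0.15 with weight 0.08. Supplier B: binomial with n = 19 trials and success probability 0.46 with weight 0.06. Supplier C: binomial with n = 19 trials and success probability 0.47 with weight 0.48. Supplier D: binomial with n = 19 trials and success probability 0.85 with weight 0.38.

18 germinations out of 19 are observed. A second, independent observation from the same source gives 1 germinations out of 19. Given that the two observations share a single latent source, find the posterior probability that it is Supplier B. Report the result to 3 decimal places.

0.106

Apply Bayes' rule: the posterior for each component is proportional to its prior times its likelihood at x.
Since both observations come from the same component, the likelihood for component k is f_k(x₁)·f_k(x₂).
  L_A = [2.3868e-14] × [0.152892] = 3.64923e-15
  L_B = [8.72546e-06] × [0.000133229] = 1.16249e-09
  L_C = [1.26122e-05] × [9.72338e-05] = 1.22633e-09
  L_D = [0.152892] × [2.3868e-14] = 3.64923e-15
Prior × likelihood for each component:
  π_A·L_A = 0.08 × 3.64923e-15 = 2.91938e-16
  π_B·L_B = 0.06 × 1.16249e-09 = 6.97491e-11
  π_C·L_C = 0.48 × 1.22633e-09 = 5.88639e-10
  π_D·L_D = 0.38 × 3.64923e-15 = 1.38671e-15
Evidence: 2.91938e-16 + 6.97491e-11 + 5.88639e-10 + 1.38671e-15 = 6.5839e-10
Responsibility of Supplier B: 6.97491e-11 / 6.5839e-10 ≈ 0.106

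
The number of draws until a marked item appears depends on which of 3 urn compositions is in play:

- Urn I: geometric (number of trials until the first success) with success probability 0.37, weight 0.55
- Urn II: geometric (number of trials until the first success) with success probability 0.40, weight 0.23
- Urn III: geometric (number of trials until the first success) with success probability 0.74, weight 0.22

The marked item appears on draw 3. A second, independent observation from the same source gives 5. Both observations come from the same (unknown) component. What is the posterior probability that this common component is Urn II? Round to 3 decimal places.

The responsibility of component k is P(Z=k) f_k(x) divided by Σ_j P(Z=j) f_j(x).
Since both observations come from the same component, the likelihood for component k is f_k(x₁)·f_k(x₂).
  p_I = [0.146853] × [0.058286] = 0.00855947
  p_II = [0.144] × [0.05184] = 0.00746496
  p_III = [0.050024] × [0.00338162] = 0.000169162
Prior × likelihood for each component:
  P(Z=I)·p_I = 0.55 × 0.00855947 = 0.00470771
  P(Z=II)·p_II = 0.23 × 0.00746496 = 0.00171694
  P(Z=III)·p_III = 0.22 × 0.000169162 = 3.72157e-05
Denominator: 0.00470771 + 0.00171694 + 3.72157e-05 = 0.00646186
P(Urn II | x₁,x₂) = 0.00171694 / 0.00646186 ≈ 0.266

0.266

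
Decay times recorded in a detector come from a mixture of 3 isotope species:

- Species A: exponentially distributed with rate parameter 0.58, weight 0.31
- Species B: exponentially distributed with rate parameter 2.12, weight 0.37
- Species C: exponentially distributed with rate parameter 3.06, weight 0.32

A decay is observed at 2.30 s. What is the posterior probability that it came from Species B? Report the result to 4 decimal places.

0.1104

By Bayes' theorem, P(k | x) = P(Z=k) f_k(x) / Σ_j P(Z=j) f_j(x).
Component likelihoods at x = 2.30 s:
  L_A = 0.152784
  L_B = 0.0161702
  L_C = 0.00268631
Multiply by the mixture weights:
  P(Z=A)·L_A = 0.31 × 0.152784 = 0.0473632
  P(Z=B)·L_B = 0.37 × 0.0161702 = 0.00598298
  P(Z=C)·L_C = 0.32 × 0.00268631 = 0.000859621
Sum: 0.0473632 + 0.00598298 + 0.000859621 = 0.0542058
P(Species B | data) ≈ 0.1104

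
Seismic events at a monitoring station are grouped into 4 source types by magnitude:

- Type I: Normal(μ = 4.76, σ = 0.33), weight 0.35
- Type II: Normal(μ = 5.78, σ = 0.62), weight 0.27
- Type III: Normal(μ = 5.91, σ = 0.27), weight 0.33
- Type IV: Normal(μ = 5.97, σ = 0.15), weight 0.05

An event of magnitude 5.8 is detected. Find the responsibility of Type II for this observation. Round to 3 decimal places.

0.250

Posterior ∝ prior × likelihood, so P(k | x) ∝ w_k f_k(x); normalise over all components.
Evaluate each component's likelihood at the observed value:
  L_I = 0.00842712
  L_II = 0.643121
  L_III = 1.35989
  L_IV = 1.39928
Weight by the priors:
  w_I·L_I = 0.35 × 0.00842712 = 0.00294949
  w_II·L_II = 0.27 × 0.643121 = 0.173643
  w_III·L_III = 0.33 × 1.35989 = 0.448764
  w_IV·L_IV = 0.05 × 1.39928 = 0.0699641
Normaliser: 0.00294949 + 0.173643 + 0.448764 + 0.0699641 = 0.69532
P(Type II | the observation) = 0.173643 / 0.69532 ≈ 0.250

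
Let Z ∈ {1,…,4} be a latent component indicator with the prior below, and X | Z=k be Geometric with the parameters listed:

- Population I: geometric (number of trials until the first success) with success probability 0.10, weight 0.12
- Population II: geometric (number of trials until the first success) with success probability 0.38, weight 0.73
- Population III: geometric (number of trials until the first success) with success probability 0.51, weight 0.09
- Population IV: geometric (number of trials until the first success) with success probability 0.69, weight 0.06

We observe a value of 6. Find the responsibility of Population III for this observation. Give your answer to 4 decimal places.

0.0382

Posterior ∝ prior × likelihood, so P(k | x) ∝ π_k f_k(x); normalise over all components.
Evaluate each component's likelihood at the observed value:
  f_I = 0.10·(1−0.10)^5 = 0.10·0.59049 = 0.059049
  f_II = 0.38·(1−0.38)^5 = 0.38·0.0916133 = 0.034813
  f_III = 0.51·(1−0.51)^5 = 0.51·0.0282475 = 0.0144062
  f_IV = 0.69·(1−0.69)^5 = 0.69·0.00286292 = 0.00197541
Weight by the priors:
  π_I·f_I = 0.12 × 0.059049 = 0.00708588
  π_II·f_II = 0.73 × 0.034813 = 0.0254135
  π_III·f_III = 0.09 × 0.0144062 = 0.00129656
  π_IV·f_IV = 0.06 × 0.00197541 = 0.000118525
Denominator: 0.00708588 + 0.0254135 + 0.00129656 + 0.000118525 = 0.0339145
P(Population III | x) = 0.00129656 / 0.0339145 ≈ 0.0382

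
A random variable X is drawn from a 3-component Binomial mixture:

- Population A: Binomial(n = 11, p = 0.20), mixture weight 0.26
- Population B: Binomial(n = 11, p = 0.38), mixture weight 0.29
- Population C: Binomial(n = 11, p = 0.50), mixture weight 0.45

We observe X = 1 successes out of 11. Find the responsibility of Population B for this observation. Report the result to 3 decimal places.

P(component k | x) = π_k·f_k(x) / marginal(x), where marginal(x) = Σ_j π_j·f_j(x).
Component likelihoods at x = 1 successes out of 11:
  p_A = 0.236223
  p_B = 0.0350827
  p_C = 0.00537109
Weight by the priors:
  π_A·p_A = 0.26 × 0.236223 = 0.061418
  π_B·p_B = 0.29 × 0.0350827 = 0.010174
  π_C·p_C = 0.45 × 0.00537109 = 0.00241699
Normaliser: 0.061418 + 0.010174 + 0.00241699 = 0.074009
P(Population B | x) ≈ 0.137

0.137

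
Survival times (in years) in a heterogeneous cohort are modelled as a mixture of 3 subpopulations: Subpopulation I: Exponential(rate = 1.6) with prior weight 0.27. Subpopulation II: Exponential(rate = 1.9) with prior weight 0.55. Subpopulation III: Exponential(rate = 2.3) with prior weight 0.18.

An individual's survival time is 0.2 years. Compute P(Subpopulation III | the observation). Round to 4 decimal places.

0.2026

The responsibility of component k is π_k f_k(x) divided by Σ_j π_j f_j(x).
Exponential densities:
  p_I = 1.6·e^(−1.6·0.2) = 1.6·e^(−0.3200) = 1.16184
  p_II = 1.9·e^(−1.9·0.2) = 1.9·e^(−0.3800) = 1.29934
  p_III = 2.3·e^(−2.3·0.2) = 2.3·e^(−0.4600) = 1.45195
Multiply by the mixture weights:
  π_I·p_I = 0.27 × 1.16184 = 0.313696
  π_II·p_II = 0.55 × 1.29934 = 0.714635
  π_III·p_III = 0.18 × 1.45195 = 0.261351
Marginal: 0.313696 + 0.714635 + 0.261351 = 1.28968
So the posterior for Subpopulation III is 0.261351 / 1.28968 ≈ 0.2026.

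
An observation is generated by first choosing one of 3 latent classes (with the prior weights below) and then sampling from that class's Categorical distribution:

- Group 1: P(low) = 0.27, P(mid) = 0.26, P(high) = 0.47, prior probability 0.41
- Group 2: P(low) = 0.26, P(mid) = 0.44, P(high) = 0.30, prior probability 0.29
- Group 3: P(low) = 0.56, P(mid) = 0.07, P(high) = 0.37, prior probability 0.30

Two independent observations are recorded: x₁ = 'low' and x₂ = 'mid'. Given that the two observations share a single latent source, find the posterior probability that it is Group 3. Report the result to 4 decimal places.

0.1595

Apply Bayes' rule: the posterior for each component is proportional to its prior times its likelihood at x.
Since both observations come from the same component, the likelihood for component k is f_k(x₁)·f_k(x₂).
  L_1 = [P(low | comp) = 0.27] × [0.26] = 0.0702
  L_2 = [P(low | comp) = 0.26] × [0.44] = 0.1144
  L_3 = [P(low | comp) = 0.56] × [0.07] = 0.0392
Prior × likelihood for each component:
  w_1·L_1 = 0.41 × 0.0702 = 0.028782
  w_2·L_2 = 0.29 × 0.1144 = 0.033176
  w_3·L_3 = 0.30 × 0.0392 = 0.01176
Marginal: 0.028782 + 0.033176 + 0.01176 = 0.073718
Responsibility of Group 3: 0.01176 / 0.073718 ≈ 0.1595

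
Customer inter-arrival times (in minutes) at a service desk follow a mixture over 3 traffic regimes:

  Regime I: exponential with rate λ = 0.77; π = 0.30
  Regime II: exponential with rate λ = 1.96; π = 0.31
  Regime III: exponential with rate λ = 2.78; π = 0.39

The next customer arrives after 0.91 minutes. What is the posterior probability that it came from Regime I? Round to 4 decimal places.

Posterior ∝ prior × likelihood, so P(k | x) ∝ π_k f_k(x); normalise over all components.
Evaluate each component's likelihood at the observed value:
  p_I = 0.382103
  p_II = 0.329343
  p_III = 0.221496
Unnormalised posteriors:
  π_I·p_I = 0.30 × 0.382103 = 0.114631
  π_II·p_II = 0.31 × 0.329343 = 0.102096
  π_III·p_III = 0.39 × 0.221496 = 0.0863836
Normaliser: 0.114631 + 0.102096 + 0.0863836 = 0.303111
Responsibility of Regime I: 0.114631 / 0.303111 ≈ 0.3782

0.3782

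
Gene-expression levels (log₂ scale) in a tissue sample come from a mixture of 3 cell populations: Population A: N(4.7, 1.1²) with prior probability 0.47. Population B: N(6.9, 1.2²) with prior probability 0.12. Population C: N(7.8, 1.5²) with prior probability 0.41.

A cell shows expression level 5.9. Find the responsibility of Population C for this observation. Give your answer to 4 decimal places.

0.2857

The responsibility of component k is π_k f_k(x) divided by Σ_j π_j f_j(x).
Normal densities:
  p_A = 0.20003
  p_B = 0.234927
  p_C = 0.119239
Multiply by the mixture weights:
  π_A·p_A = 0.47 × 0.20003 = 0.0940139
  π_B·p_B = 0.12 × 0.234927 = 0.0281912
  π_C·p_C = 0.41 × 0.119239 = 0.048888
Evidence: 0.0940139 + 0.0281912 + 0.048888 = 0.171093
P(Population C | the observation) = 0.048888 / 0.171093 ≈ 0.2857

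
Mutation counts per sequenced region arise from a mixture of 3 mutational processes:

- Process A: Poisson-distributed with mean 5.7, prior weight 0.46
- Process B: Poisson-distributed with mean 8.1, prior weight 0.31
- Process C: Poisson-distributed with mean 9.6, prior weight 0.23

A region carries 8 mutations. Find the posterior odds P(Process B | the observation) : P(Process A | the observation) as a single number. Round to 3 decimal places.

1.017

Since P(k|x) ∝ w_k f_k(x), the posterior odds are w_i f_i(x) / (w_j f_j(x)).
Poisson probabilities:
  p_A = 0.0924698
  p_B = 0.1395
  p_C = 0.121178
Posterior odds = (w_B·p_B) / (w_A·p_A) = (0.31·0.1395) / (0.46·0.0924698) = 0.043245 / 0.0425361 ≈ 1.017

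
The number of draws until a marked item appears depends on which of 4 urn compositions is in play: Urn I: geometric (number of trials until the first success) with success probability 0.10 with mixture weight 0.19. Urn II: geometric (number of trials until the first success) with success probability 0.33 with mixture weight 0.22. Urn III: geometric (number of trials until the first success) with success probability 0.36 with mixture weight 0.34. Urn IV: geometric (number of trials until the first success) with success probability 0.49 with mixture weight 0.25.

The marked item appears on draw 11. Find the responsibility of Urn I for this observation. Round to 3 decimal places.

0.697

By Bayes' theorem, P(k | x) = w_k f_k(x) / Σ_j w_j f_j(x).
Evaluate each component's likelihood at the observed value:
  p_I = 0.0348678
  p_II = 0.00601536
  p_III = 0.00415052
  p_IV = 0.000583308
Multiply by the mixture weights:
  w_I·p_I = 0.19 × 0.0348678 = 0.00662489
  w_II·p_II = 0.22 × 0.00601536 = 0.00132338
  w_III·p_III = 0.34 × 0.00415052 = 0.00141118
  w_IV·p_IV = 0.25 × 0.000583308 = 0.000145827
Evidence: 0.00662489 + 0.00132338 + 0.00141118 + 0.000145827 = 0.00950527
Responsibility of Urn I: 0.00662489 / 0.00950527 ≈ 0.697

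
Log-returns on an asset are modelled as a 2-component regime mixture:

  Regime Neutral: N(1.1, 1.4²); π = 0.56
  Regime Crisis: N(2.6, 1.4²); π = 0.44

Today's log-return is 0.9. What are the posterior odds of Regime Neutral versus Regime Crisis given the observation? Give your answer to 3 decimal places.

2.633

Only the two components matter; the odds are (w_i f_i(x)) / (w_j f_j(x)).
Normal densities:
  L_Neutral = 0.282066
  L_Crisis = 0.136333
Odds = (0.56/0.44) × (0.282066/0.136333) = 1.27273 × 2.06895 ≈ 2.633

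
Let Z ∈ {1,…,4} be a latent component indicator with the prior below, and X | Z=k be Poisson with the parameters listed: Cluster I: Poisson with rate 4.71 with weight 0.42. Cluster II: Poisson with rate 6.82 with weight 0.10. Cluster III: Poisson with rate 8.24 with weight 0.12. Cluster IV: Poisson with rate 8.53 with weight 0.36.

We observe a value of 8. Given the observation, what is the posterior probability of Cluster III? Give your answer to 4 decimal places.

Posterior ∝ prior × likelihood, so P(k | x) ∝ P(Z=k) f_k(x); normalise over all components.
Component likelihoods at x = 8:
  p_I = 0.0540903
  p_II = 0.126726
  p_III = 0.139095
  p_IV = 0.137259
Multiply by the mixture weights:
  P(Z=I)·p_I = 0.42 × 0.0540903 = 0.0227179
  P(Z=II)·p_II = 0.10 × 0.126726 = 0.0126726
  P(Z=III)·p_III = 0.12 × 0.139095 = 0.0166914
  P(Z=IV)·p_IV = 0.36 × 0.137259 = 0.0494131
Sum: 0.0227179 + 0.0126726 + 0.0166914 + 0.0494131 = 0.101495
P(Cluster III | x) ≈ 0.1645

0.1645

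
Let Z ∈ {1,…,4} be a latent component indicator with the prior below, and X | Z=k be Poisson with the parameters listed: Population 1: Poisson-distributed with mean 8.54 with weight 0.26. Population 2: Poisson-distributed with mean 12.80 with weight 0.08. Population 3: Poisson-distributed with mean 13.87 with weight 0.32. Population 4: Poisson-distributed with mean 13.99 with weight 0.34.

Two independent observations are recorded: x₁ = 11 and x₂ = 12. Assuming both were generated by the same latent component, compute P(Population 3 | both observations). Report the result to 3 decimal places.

0.351

The responsibility of component k is P(Z=k) f_k(x) divided by Σ_j P(Z=j) f_j(x).
Since both observations come from the same component, the likelihood for component k is f_k(x₁)·f_k(x₂).
  f_1 = [0.086299] × [0.0614162] = 0.00530016
  f_2 = [0.104516] × [0.111484] = 0.0116519
  f_3 = [0.0867004] × [0.100211] = 0.00868834
  f_4 = [0.0845394] × [0.0985589] = 0.00833211
Weight by the priors:
  P(Z=1)·f_1 = 0.26 × 0.00530016 = 0.00137804
  P(Z=2)·f_2 = 0.08 × 0.0116519 = 0.000932154
  P(Z=3)·f_3 = 0.32 × 0.00868834 = 0.00278027
  P(Z=4)·f_4 = 0.34 × 0.00833211 = 0.00283292
Denominator: 0.00137804 + 0.000932154 + 0.00278027 + 0.00283292 = 0.00792338
Responsibility of Population 3: 0.00278027 / 0.00792338 ≈ 0.351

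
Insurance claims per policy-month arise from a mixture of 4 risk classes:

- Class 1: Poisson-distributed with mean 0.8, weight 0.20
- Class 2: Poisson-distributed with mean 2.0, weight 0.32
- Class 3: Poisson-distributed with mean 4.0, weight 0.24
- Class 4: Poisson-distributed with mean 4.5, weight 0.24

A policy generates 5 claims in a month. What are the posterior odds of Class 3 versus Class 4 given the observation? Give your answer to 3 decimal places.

0.915

Posterior odds = (π_i f_i(x)) / (π_j f_j(x)); the normalising sum cancels.
Component likelihoods at x = 5 claims:
  p_1 = e^(−0.8)·0.8^5/5! = 0.00122697
  p_2 = e^(−2.0)·2.0^5/5! = 0.0360894
  p_3 = e^(−4.0)·4.0^5/5! = 0.156293
  p_4 = e^(−4.5)·4.5^5/5! = 0.170827
Posterior odds = (π_3·p_3) / (π_4·p_4) = (0.24·0.156293) / (0.24·0.170827) = 0.0375104 / 0.0409984 ≈ 0.915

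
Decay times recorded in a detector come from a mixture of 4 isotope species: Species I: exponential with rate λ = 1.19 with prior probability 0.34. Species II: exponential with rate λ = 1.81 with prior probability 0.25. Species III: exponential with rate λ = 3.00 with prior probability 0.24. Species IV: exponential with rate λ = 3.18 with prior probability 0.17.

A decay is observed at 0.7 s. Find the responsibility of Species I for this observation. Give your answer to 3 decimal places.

0.391

Posterior ∝ prior × likelihood, so P(k | x) ∝ π_k f_k(x); normalise over all components.
Component likelihoods at x = 0.7 s:
  L_I = 1.19·e^(−1.19·0.7) = 1.19·e^(−0.8330) = 0.517344
  L_II = 1.81·e^(−1.81·0.7) = 1.81·e^(−1.2670) = 0.509832
  L_III = 3.00·e^(−3.00·0.7) = 3.00·e^(−2.1000) = 0.367369
  L_IV = 3.18·e^(−3.18·0.7) = 3.18·e^(−2.2260) = 0.343311
Weight by the priors:
  π_I·L_I = 0.34 × 0.517344 = 0.175897
  π_II·L_II = 0.25 × 0.509832 = 0.127458
  π_III·L_III = 0.24 × 0.367369 = 0.0881686
  π_IV·L_IV = 0.17 × 0.343311 = 0.0583629
Denominator: 0.175897 + 0.127458 + 0.0881686 + 0.0583629 = 0.449887
So the posterior for Species I is 0.175897 / 0.449887 ≈ 0.391.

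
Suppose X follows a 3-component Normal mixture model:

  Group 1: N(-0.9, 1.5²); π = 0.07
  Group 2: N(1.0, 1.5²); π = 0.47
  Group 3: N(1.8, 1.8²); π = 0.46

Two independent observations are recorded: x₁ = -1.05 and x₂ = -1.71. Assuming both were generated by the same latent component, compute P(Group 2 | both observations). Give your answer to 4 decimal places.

0.3285

P(component k | x) = w_k·f_k(x) / marginal(x), where marginal(x) = Σ_j w_j·f_j(x).
Since both observations come from the same component, the likelihood for component k is f_k(x₁)·f_k(x₂).
  f_1 = [0.264635] × [0.229879] = 0.0608339
  f_2 = [0.104529] × [0.0520045] = 0.00543596
  f_3 = [0.0632793] × [0.0331082] = 0.00209506
Multiply by the mixture weights:
  w_1·f_1 = 0.07 × 0.0608339 = 0.00425838
  w_2·f_2 = 0.47 × 0.00543596 = 0.0025549
  w_3·f_3 = 0.46 × 0.00209506 = 0.000963728
Normaliser: 0.00425838 + 0.0025549 + 0.000963728 = 0.00777701
P(Group 2 | x₁, x₂) = 0.0025549 / 0.00777701 ≈ 0.3285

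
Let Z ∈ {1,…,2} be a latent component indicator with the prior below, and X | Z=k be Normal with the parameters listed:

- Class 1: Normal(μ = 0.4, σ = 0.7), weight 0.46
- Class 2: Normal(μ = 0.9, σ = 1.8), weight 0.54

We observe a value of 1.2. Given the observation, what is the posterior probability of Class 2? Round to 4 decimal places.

0.4638

P(component k | x) = P(Z=k)·f_k(x) / marginal(x), where marginal(x) = Σ_j P(Z=j)·f_j(x).
Normal densities:
  p_1 = (1/(0.7·√(2π)))·exp(−(1.2−0.4)²/(2·0.7²)) = 0.569918·exp(-0.65306) = 0.296614
  p_2 = (1/(1.8·√(2π)))·exp(−(1.2−0.9)²/(2·1.8²)) = 0.221635·exp(-0.01389) = 0.218578
Prior × likelihood for each component:
  P(Z=1)·p_1 = 0.46 × 0.296614 = 0.136442
  P(Z=2)·p_2 = 0.54 × 0.218578 = 0.118032
Denominator: 0.136442 + 0.118032 = 0.254474
So the posterior for Class 2 is 0.118032 / 0.254474 ≈ 0.4638.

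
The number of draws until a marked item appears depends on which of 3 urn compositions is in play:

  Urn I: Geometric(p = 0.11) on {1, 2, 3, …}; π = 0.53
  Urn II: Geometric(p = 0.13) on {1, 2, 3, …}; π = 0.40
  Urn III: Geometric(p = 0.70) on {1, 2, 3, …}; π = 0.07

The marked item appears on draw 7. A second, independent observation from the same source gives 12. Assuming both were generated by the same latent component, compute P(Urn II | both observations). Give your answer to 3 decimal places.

0.417

The responsibility of component k is P(Z=k) f_k(x) divided by Σ_j P(Z=j) f_j(x).
Since both observations come from the same component, the likelihood for component k is f_k(x₁)·f_k(x₂).
  p_I = [0.0546679] × [0.0305269] = 0.00166884
  p_II = [0.0563714] × [0.0280967] = 0.00158385
  p_III = [0.0005103] × [1.24003e-06] = 6.32787e-10
Prior × likelihood for each component:
  P(Z=I)·p_I = 0.53 × 0.00166884 = 0.000884487
  P(Z=II)·p_II = 0.40 × 0.00158385 = 0.00063354
  P(Z=III)·p_III = 0.07 × 6.32787e-10 = 4.42951e-11
Marginal: 0.000884487 + 0.00063354 + 4.42951e-11 = 0.00151803
Responsibility of Urn II: 0.00063354 / 0.00151803 ≈ 0.417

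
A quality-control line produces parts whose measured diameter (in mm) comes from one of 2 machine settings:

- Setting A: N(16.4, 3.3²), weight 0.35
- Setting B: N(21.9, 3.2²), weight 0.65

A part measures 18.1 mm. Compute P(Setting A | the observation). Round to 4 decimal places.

0.4807

Posterior ∝ prior × likelihood, so P(k | x) ∝ w_k f_k(x); normalise over all components.
Evaluate each component's likelihood at the observed value:
  f_A = 0.105869
  f_B = 0.0615954
Prior × likelihood for each component:
  w_A·f_A = 0.35 × 0.105869 = 0.0370542
  w_B·f_B = 0.65 × 0.0615954 = 0.040037
Evidence: 0.0370542 + 0.040037 = 0.0770912
P(Setting A | x) ≈ 0.4807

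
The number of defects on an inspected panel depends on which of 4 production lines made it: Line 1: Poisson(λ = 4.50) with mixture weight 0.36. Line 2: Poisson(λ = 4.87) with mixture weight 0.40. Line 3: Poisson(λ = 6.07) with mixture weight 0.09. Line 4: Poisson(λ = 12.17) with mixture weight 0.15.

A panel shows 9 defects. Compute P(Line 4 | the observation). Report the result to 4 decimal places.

0.3111

By Bayes' theorem, P(k | x) = π_k f_k(x) / Σ_j π_j f_j(x).
Poisson probabilities:
  p_1 = e^(−4.50)·4.50^9/9! = 0.0231646
  p_2 = e^(−4.87)·4.87^9/9! = 0.0325824
  p_3 = e^(−6.07)·6.07^9/9! = 0.0712472
  p_4 = e^(−12.17)·12.17^9/9! = 0.0836543
Prior × likelihood for each component:
  π_1·p_1 = 0.36 × 0.0231646 = 0.00833925
  π_2·p_2 = 0.40 × 0.0325824 = 0.013033
  π_3·p_3 = 0.09 × 0.0712472 = 0.00641225
  π_4·p_4 = 0.15 × 0.0836543 = 0.0125481
Evidence: 0.00833925 + 0.013033 + 0.00641225 + 0.0125481 = 0.0403326
P(Line 4 | 9 defects) = 0.0125481 / 0.0403326 ≈ 0.3111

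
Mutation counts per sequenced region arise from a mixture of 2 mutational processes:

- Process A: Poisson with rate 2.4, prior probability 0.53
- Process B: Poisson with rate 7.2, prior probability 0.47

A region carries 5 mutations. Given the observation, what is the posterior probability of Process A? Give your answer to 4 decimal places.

P(component k | x) = π_k·f_k(x) / marginal(x), where marginal(x) = Σ_j π_j·f_j(x).
Component likelihoods at x = 5 mutations:
  p_A = 0.0601961
  p_B = 0.120382
Unnormalised posteriors:
  π_A·p_A = 0.53 × 0.0601961 = 0.0319039
  π_B·p_B = 0.47 × 0.120382 = 0.0565795
Normaliser: 0.0319039 + 0.0565795 = 0.0884834
P(Process A | data) = 0.0319039 / 0.0884834 ≈ 0.3606

0.3606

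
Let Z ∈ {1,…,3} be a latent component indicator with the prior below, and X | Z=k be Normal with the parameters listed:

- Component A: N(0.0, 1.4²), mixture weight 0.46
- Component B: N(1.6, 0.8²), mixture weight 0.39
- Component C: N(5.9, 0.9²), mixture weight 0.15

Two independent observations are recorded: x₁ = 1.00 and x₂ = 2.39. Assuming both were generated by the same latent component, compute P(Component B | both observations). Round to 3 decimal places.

Posterior ∝ prior × likelihood, so P(k | x) ∝ P(Z=k) f_k(x); normalise over all components.
Since both observations come from the same component, the likelihood for component k is f_k(x₁)·f_k(x₂).
  p_A = [(1/(1.4·√(2π)))·exp(−(1.00−0.0)²/(2·1.4²)) = 0.284959·exp(-0.25510) = 0.220797] × [0.0663654] = 0.0146533
  p_B = [(1/(0.8·√(2π)))·exp(−(1.00−1.6)²/(2·0.8²)) = 0.498678·exp(-0.28125) = 0.376422] × [0.306244] = 0.115277
  p_C = [(1/(0.9·√(2π)))·exp(−(1.00−5.9)²/(2·0.9²)) = 0.443269·exp(-14.82099) = 1.62179e-07] × [0.000220728] = 3.57975e-11
Weight by the priors:
  P(Z=A)·p_A = 0.46 × 0.0146533 = 0.0067405
  P(Z=B)·p_B = 0.39 × 0.115277 = 0.044958
  P(Z=C)·p_C = 0.15 × 3.57975e-11 = 5.36962e-12
Marginal: 0.0067405 + 0.044958 + 5.36962e-12 = 0.0516985
So the posterior for Component B is 0.044958 / 0.0516985 ≈ 0.870.

0.870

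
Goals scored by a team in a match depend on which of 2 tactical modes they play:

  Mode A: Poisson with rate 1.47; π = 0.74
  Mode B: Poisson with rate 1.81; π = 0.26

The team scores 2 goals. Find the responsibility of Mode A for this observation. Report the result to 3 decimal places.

0.725

P(component k | x) = π_k·f_k(x) / marginal(x), where marginal(x) = Σ_j π_j·f_j(x).
Evaluate each component's likelihood at the observed value:
  L_A = 0.248423
  L_B = 0.268074
Weight by the priors:
  π_A·L_A = 0.74 × 0.248423 = 0.183833
  π_B·L_B = 0.26 × 0.268074 = 0.0696992
Sum: 0.183833 + 0.0696992 = 0.253532
P(Mode A | 2 goals) = 0.183833 / 0.253532 ≈ 0.725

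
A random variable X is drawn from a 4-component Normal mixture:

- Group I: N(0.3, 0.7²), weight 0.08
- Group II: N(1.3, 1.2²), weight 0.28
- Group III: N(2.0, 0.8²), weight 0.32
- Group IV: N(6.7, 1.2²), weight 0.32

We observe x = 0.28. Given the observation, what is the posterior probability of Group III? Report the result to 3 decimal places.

0.125

The responsibility of component k is π_k f_k(x) divided by Σ_j π_j f_j(x).
Component likelihoods at x = 0.28:
  f_I = 0.569685
  f_II = 0.231654
  f_III = 0.0494376
  f_IV = 2.02503e-07
Prior × likelihood for each component:
  π_I·f_I = 0.08 × 0.569685 = 0.0455748
  π_II·f_II = 0.28 × 0.231654 = 0.0648631
  π_III·f_III = 0.32 × 0.0494376 = 0.01582
  π_IV·f_IV = 0.32 × 2.02503e-07 = 6.4801e-08
Normaliser: 0.0455748 + 0.0648631 + 0.01582 + 6.4801e-08 = 0.126258
Responsibility of Group III: 0.01582 / 0.126258 ≈ 0.125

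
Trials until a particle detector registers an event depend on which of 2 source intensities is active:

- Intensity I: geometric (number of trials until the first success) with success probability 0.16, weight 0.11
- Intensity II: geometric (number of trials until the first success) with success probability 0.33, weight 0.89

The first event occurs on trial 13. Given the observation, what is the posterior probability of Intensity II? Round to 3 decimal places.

P(component k | x) = π_k·f_k(x) / marginal(x), where marginal(x) = Σ_j π_j·f_j(x).
Component likelihoods at x = 13:
  p_I = 0.16·(1−0.16)^12 = 0.16·0.12341 = 0.0197456
  p_II = 0.33·(1−0.33)^12 = 0.33·0.00818272 = 0.0027003
Unnormalised posteriors:
  π_I·p_I = 0.11 × 0.0197456 = 0.00217202
  π_II·p_II = 0.89 × 0.0027003 = 0.00240326
Evidence: 0.00217202 + 0.00240326 = 0.00457529
P(Intensity II | x) ≈ 0.525

0.525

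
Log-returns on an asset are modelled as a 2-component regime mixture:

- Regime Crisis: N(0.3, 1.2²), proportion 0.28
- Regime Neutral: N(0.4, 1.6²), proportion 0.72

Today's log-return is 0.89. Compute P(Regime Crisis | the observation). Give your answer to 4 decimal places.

0.3250

The responsibility of component k is P(Z=k) f_k(x) divided by Σ_j P(Z=j) f_j(x).
Evaluate each component's likelihood at the observed value:
  L_Crisis = (1/(1.2·√(2π)))·exp(−(0.89−0.3)²/(2·1.2²)) = 0.332452·exp(-0.12087) = 0.294603
  L_Neutral = (1/(1.6·√(2π)))·exp(−(0.89−0.4)²/(2·1.6²)) = 0.249339·exp(-0.04689) = 0.237916
Weight by the priors:
  P(Z=Crisis)·L_Crisis = 0.28 × 0.294603 = 0.0824887
  P(Z=Neutral)·L_Neutral = 0.72 × 0.237916 = 0.1713
Denominator: 0.0824887 + 0.1713 = 0.253788
So the posterior for Regime Crisis is 0.0824887 / 0.253788 ≈ 0.3250.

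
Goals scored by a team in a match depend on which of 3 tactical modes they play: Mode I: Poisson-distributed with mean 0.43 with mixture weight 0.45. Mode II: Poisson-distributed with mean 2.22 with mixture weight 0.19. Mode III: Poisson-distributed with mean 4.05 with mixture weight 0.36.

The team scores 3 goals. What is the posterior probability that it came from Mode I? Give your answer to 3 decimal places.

P(component k | x) = w_k·f_k(x) / marginal(x), where marginal(x) = Σ_j w_j·f_j(x).
Poisson probabilities:
  L_I = e^(−0.43)·0.43^3/3! = 0.00862
  L_II = e^(−2.22)·2.22^3/3! = 0.19805
  L_III = e^(−4.05)·4.05^3/3! = 0.192895
Unnormalised posteriors:
  w_I·L_I = 0.45 × 0.00862 = 0.003879
  w_II·L_II = 0.19 × 0.19805 = 0.0376294
  w_III·L_III = 0.36 × 0.192895 = 0.0694422
Marginal: 0.003879 + 0.0376294 + 0.0694422 = 0.110951
P(Mode I | the observation) = 0.003879 / 0.110951 ≈ 0.035

0.035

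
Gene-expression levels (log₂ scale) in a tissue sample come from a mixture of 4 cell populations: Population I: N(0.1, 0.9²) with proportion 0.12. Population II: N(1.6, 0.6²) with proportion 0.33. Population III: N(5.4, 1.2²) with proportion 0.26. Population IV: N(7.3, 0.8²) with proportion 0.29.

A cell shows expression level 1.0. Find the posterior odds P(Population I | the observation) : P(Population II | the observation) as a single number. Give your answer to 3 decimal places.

Only the two components matter; the odds are (π_i f_i(x)) / (π_j f_j(x)).
Component likelihoods at x = 1.0:
  p_I = 0.268856
  p_II = 0.403285
  p_III = 0.000400226
  p_IV = 1.70333e-14
0.0322628 / 0.133084 ≈ 0.242

0.242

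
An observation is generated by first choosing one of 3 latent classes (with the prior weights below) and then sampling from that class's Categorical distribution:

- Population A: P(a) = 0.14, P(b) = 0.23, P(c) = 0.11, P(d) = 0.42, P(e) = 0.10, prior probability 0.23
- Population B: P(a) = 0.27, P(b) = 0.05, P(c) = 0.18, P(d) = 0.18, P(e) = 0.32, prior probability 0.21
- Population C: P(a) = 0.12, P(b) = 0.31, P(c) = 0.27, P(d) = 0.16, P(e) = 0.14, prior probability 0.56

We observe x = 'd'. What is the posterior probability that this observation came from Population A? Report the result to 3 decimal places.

By Bayes' theorem, P(k | x) = w_k f_k(x) / Σ_j w_j f_j(x).
Component likelihoods at x = 'd':
  L_A = P(d | comp) = 0.42
  L_B = P(d | comp) = 0.18
  L_C = P(d | comp) = 0.16
Prior × likelihood for each component:
  w_A·L_A = 0.23 × 0.42 = 0.0966
  w_B·L_B = 0.21 × 0.18 = 0.0378
  w_C·L_C = 0.56 × 0.16 = 0.0896
Evidence: 0.0966 + 0.0378 + 0.0896 = 0.224
P(Population A | data) ≈ 0.431

0.431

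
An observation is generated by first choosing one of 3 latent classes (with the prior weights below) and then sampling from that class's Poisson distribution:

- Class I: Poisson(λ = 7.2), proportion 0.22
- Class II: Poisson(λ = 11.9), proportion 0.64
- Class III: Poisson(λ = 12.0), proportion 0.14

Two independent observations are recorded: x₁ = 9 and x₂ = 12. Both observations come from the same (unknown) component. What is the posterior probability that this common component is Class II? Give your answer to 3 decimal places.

P(component k | x) = π_k·f_k(x) / marginal(x), where marginal(x) = Σ_j π_j·f_j(x).
Since both observations come from the same component, the likelihood for component k is f_k(x₁)·f_k(x₂).
  f_I = [0.106982] × [0.0302505] = 0.00323625
  f_II = [0.0895479] × [0.11432] = 0.0102371
  f_III = [0.0873644] × [0.114368] = 0.00999168
Weight by the priors:
  π_I·f_I = 0.22 × 0.00323625 = 0.000711975
  π_II·f_II = 0.64 × 0.0102371 = 0.00655175
  π_III·f_III = 0.14 × 0.00999168 = 0.00139884
Marginal: 0.000711975 + 0.00655175 + 0.00139884 = 0.00866256
So the posterior for Class II is 0.00655175 / 0.00866256 ≈ 0.756.

0.756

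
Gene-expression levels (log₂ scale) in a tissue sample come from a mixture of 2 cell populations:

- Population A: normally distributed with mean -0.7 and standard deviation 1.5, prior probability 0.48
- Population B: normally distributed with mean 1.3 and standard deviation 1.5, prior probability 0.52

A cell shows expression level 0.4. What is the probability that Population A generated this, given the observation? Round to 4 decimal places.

0.4579

Posterior ∝ prior × likelihood, so P(k | x) ∝ w_k f_k(x); normalise over all components.
Evaluate each component's likelihood at the observed value:
  p_A = 0.203255
  p_B = 0.22215
Weight by the priors:
  w_A·p_A = 0.48 × 0.203255 = 0.0975625
  w_B·p_B = 0.52 × 0.22215 = 0.115518
Evidence: 0.0975625 + 0.115518 = 0.21308
Responsibility of Population A: 0.0975625 / 0.21308 ≈ 0.4579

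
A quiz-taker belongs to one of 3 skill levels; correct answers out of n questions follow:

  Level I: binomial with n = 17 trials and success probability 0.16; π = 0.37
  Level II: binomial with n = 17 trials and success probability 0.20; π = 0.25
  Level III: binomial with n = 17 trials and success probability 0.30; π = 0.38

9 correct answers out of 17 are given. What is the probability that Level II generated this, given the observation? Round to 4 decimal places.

The responsibility of component k is w_k f_k(x) divided by Σ_j w_j f_j(x).
Component likelihoods at x = 9 correct answers out of 17:
  p_I = C(17,9)·0.16^9·0.84^8 = 24310·6.87195e-08·0.247876 = 0.000414094
  p_II = C(17,9)·0.20^9·0.80^8 = 24310·5.12e-07·0.167772 = 0.00208821
  p_III = C(17,9)·0.30^9·0.70^8 = 24310·1.9683e-05·0.057648 = 0.0275842
Prior × likelihood for each component:
  w_I·p_I = 0.37 × 0.000414094 = 0.000153215
  w_II·p_II = 0.25 × 0.00208821 = 0.000522053
  w_III·p_III = 0.38 × 0.0275842 = 0.010482
Evidence: 0.000153215 + 0.000522053 + 0.010482 = 0.0111573
P(Level II | x) ≈ 0.0468

0.0468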